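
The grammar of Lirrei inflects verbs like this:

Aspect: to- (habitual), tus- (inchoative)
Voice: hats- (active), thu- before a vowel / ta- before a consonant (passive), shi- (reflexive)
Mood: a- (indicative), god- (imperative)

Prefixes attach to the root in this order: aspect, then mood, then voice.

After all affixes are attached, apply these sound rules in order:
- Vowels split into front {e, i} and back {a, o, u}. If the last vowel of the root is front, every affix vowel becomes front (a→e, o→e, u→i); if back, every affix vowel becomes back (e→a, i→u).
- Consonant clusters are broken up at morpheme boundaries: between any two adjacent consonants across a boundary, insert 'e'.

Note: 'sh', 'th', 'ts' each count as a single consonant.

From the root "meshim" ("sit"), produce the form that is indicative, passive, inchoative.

thietisemeshim

Attach aspect inchoative tus- → tusmeshim.
Attach mood indicative a- → atusmeshim.
Attach voice passive thu- (before vowel 'a') → thuatusmeshim.
Apply vowel harmony: thuatusmeshim → thietismeshim.
Apply epenthesis: thietismeshim → thietisemeshim.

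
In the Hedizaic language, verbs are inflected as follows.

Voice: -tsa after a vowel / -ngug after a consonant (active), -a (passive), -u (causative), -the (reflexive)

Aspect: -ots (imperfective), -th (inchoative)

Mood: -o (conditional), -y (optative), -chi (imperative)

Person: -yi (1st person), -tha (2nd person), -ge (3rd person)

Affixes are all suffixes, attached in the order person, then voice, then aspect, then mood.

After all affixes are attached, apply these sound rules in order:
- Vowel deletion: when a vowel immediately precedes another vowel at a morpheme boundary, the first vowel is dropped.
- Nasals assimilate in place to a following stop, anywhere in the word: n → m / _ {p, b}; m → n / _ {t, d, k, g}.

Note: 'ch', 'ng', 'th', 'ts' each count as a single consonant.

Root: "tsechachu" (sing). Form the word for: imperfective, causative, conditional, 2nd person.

Attach person 2nd person -tha → tsechachutha.
Attach voice causative -u → tsechachuthau.
Attach aspect imperfective -ots → tsechachuthauots.
Attach mood conditional -o → tsechachuthauotso.
Apply vowel deletion: tsechachuthauotso → tsechachuthotso.
Nasal assimilation: no change.

tsechachuthotso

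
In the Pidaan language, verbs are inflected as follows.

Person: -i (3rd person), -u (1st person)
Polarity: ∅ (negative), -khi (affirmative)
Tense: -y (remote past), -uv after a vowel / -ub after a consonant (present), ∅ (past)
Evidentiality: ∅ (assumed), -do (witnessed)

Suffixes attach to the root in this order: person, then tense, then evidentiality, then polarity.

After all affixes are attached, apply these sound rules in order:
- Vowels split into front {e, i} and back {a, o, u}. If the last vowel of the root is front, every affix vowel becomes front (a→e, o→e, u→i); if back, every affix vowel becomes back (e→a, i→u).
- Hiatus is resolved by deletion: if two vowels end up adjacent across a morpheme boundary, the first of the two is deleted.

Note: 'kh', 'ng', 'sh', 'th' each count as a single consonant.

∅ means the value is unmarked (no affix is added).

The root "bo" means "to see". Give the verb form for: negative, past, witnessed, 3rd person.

budo

Attach person 3rd person -i → boi.
tense = past: zero marking, form stays boi.
Attach evidentiality witnessed -do → boido.
polarity = negative: zero marking, form stays boido.
Apply vowel harmony: boido → boudo.
Apply vowel deletion: boudo → budo.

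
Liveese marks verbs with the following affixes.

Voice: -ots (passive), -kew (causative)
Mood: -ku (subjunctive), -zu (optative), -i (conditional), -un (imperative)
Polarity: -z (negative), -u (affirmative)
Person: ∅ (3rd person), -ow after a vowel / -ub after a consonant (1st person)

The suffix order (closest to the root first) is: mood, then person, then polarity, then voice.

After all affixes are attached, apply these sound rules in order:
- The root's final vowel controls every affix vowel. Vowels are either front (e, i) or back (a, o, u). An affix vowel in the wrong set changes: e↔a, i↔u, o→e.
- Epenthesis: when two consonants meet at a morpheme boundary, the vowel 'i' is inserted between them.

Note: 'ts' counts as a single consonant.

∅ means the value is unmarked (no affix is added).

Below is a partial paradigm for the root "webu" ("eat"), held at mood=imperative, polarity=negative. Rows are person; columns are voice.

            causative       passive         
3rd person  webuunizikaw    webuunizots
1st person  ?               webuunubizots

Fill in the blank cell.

Attach mood imperative -un → webuun.
Attach person 1st person -ub (after consonant 'n') → webuunub.
Attach polarity negative -z → webuunubz.
Attach voice causative -kew → webuunubzkew.
Apply vowel harmony: webuunubzkew → webuunubzkaw.
Apply epenthesis: webuunubzkaw → webuunubizikaw.

webuunubizikaw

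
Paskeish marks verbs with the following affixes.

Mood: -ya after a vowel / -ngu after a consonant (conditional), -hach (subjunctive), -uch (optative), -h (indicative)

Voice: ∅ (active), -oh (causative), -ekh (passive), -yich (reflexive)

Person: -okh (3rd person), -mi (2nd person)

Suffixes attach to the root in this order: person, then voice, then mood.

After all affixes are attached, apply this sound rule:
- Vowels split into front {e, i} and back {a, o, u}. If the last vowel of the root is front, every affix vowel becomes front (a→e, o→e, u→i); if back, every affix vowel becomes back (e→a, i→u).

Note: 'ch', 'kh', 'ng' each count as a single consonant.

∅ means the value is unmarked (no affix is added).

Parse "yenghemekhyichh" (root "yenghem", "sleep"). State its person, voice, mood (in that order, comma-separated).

3rd person, reflexive, indicative

Segment: yenghem-okh-yich-h.
person: -okh → 3rd person.
voice: -yich → reflexive.
mood: -h → indicative.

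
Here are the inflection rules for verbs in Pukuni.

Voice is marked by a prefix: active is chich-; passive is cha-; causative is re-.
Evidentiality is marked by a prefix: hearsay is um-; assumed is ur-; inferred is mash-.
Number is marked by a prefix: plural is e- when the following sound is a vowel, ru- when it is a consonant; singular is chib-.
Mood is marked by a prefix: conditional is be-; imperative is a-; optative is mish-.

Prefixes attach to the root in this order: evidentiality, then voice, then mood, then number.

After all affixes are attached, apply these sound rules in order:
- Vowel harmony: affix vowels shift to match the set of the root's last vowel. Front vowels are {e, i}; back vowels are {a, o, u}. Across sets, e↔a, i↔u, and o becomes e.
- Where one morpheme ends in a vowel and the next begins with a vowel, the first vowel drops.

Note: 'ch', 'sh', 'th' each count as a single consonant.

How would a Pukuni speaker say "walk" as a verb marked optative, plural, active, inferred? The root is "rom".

Attach evidentiality inferred mash- → mashrom.
Attach voice active chich- → chichmashrom.
Attach mood optative mish- → mishchichmashrom.
Attach number plural ru- (before consonant 'm') → rumishchichmashrom.
Apply vowel harmony: rumishchichmashrom → rumushchuchmashrom.
Vowel deletion: no change.

rumushchuchmashrom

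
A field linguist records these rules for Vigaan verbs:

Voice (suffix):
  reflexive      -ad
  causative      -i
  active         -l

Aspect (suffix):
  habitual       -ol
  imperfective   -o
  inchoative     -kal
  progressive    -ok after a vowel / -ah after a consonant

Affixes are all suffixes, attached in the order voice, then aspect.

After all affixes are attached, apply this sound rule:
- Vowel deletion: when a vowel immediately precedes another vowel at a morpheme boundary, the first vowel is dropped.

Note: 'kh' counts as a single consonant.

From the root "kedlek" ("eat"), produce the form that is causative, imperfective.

Attach voice causative -i → kedleki.
Attach aspect imperfective -o → kedlekio.
Apply vowel deletion: kedlekio → kedleko.

kedleko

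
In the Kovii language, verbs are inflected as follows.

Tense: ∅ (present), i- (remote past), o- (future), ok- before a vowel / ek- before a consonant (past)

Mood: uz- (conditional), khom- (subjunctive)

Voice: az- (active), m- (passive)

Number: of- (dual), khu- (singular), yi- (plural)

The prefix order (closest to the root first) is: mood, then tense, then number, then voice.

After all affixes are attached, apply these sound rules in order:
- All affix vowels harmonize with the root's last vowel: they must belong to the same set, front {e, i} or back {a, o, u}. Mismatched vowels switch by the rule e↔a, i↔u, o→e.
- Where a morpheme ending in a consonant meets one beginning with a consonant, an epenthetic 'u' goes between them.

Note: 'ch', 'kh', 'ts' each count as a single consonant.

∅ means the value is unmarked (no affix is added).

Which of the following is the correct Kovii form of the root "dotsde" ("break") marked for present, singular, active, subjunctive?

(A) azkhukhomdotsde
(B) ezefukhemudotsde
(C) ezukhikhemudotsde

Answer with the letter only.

C

Attach mood subjunctive khom- → khomdotsde.
tense = present: zero marking, form stays khomdotsde.
Attach number singular khu- → khukhomdotsde.
Attach voice active az- → azkhukhomdotsde.
Apply vowel harmony: azkhukhomdotsde → ezkhikhemdotsde.
Apply epenthesis: ezkhikhemdotsde → ezukhikhemudotsde.
So the correct form is ezukhikhemudotsde, option (C).
(B) ezefukhemudotsde is wrong: it uses dual instead of singular for number.
(A) azkhukhomdotsde is wrong: it fails to apply the sound rule(s).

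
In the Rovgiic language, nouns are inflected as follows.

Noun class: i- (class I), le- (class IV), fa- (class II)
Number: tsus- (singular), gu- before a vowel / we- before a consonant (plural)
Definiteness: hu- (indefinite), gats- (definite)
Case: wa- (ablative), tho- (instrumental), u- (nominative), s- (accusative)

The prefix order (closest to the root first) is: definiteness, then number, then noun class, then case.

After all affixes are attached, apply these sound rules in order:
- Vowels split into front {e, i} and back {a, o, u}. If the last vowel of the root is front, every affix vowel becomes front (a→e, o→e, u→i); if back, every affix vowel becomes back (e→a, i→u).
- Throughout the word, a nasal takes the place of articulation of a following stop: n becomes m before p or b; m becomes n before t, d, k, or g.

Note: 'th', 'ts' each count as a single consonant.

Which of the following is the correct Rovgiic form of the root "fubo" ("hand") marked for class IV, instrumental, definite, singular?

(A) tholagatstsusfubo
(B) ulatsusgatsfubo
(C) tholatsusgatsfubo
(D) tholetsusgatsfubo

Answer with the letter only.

C

Attach definiteness definite gats- → gatsfubo.
Attach number singular tsus- → tsusgatsfubo.
Attach noun class class IV le- → letsusgatsfubo.
Attach case instrumental tho- → tholetsusgatsfubo.
Apply vowel harmony: tholetsusgatsfubo → tholatsusgatsfubo.
Nasal assimilation: no change.
So the correct form is tholatsusgatsfubo, option (C).
(D) tholetsusgatsfubo is wrong: it fails to apply the sound rule(s).
(B) ulatsusgatsfubo is wrong: it uses nominative instead of instrumental for case.
(A) tholagatstsusfubo is wrong: it has the affixes in the wrong order.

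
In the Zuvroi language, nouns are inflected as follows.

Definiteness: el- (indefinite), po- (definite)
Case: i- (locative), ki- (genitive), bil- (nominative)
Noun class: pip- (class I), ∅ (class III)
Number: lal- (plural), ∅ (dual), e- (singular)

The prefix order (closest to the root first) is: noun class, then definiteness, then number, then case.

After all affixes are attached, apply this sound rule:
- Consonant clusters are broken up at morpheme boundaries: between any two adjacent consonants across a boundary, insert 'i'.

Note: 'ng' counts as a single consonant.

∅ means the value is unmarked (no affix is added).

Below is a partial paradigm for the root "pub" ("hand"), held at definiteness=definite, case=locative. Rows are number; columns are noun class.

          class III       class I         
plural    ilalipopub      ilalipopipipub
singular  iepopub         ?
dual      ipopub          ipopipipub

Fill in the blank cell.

iepopipipub

Attach noun class class I pip- → pippub.
Attach definiteness definite po- → popippub.
Attach number singular e- → epopippub.
Attach case locative i- → iepopippub.
Apply epenthesis: iepopippub → iepopipipub.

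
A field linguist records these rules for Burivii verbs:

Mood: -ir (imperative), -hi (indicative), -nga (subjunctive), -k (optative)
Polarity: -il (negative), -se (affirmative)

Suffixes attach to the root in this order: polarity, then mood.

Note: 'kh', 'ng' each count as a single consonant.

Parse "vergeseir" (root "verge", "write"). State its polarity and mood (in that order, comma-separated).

affirmative, imperative

Segment: verge-se-ir.
polarity: -se → affirmative.
mood: -ir → imperative.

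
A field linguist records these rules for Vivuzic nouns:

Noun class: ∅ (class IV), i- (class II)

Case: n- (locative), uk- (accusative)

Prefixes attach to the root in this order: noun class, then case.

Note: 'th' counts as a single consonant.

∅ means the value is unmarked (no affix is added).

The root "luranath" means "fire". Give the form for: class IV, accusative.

ukluranath

noun class = class IV: zero marking, form stays luranath.
Attach case accusative uk- → ukluranath.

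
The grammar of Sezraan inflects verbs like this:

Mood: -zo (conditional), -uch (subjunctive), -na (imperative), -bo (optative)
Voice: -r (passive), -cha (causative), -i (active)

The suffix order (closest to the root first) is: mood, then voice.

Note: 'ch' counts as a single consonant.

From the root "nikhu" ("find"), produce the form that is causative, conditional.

Attach mood conditional -zo → nikhuzo.
Attach voice causative -cha → nikhuzocha.

nikhuzocha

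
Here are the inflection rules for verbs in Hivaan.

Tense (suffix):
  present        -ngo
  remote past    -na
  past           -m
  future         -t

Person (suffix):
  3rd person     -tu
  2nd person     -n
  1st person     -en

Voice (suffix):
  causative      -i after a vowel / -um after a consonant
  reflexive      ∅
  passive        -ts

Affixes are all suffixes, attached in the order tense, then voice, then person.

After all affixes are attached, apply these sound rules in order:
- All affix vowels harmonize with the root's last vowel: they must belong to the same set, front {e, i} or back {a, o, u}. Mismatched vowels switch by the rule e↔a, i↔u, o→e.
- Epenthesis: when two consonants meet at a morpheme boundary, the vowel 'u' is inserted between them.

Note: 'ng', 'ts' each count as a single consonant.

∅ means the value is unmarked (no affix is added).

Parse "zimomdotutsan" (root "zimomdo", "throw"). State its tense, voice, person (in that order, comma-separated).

future, passive, 1st person

Segment: zimomdo-t-ts-en.
tense: -t → future.
voice: -ts → passive.
person: -en → 1st person.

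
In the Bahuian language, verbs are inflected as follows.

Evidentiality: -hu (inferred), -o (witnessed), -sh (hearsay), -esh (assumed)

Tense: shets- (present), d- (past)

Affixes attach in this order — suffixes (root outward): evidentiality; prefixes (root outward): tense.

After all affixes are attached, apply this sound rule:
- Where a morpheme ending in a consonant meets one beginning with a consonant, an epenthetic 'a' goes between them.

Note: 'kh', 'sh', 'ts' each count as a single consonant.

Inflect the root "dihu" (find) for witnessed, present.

Attach evidentiality witnessed -o → dihuo.
Attach tense present shets- → shetsdihuo.
Apply epenthesis: shetsdihuo → shetsadihuo.

shetsadihuo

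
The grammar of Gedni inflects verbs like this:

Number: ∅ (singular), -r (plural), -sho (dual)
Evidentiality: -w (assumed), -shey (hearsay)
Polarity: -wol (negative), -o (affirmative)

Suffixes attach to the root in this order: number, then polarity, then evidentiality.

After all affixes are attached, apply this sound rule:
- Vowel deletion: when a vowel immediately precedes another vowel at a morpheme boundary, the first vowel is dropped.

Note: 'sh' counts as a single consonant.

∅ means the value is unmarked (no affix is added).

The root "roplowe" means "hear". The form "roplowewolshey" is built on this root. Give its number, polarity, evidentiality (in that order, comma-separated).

singular, negative, hearsay

Segment: roplowe-wol-shey.
number: ∅ → singular.
polarity: -wol → negative.
evidentiality: -shey → hearsay.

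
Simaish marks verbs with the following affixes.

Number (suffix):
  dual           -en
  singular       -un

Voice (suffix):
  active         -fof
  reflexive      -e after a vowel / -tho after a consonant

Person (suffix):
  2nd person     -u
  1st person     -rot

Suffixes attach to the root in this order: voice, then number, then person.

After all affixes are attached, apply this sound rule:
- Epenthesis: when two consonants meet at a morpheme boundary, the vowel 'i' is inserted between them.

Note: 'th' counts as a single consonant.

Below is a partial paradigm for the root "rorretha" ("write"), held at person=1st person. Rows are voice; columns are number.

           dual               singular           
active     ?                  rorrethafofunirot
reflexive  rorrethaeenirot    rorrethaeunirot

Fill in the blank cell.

rorrethafofenirot

Attach voice active -fof → rorrethafof.
Attach number dual -en → rorrethafofen.
Attach person 1st person -rot → rorrethafofenrot.
Apply epenthesis: rorrethafofenrot → rorrethafofenirot.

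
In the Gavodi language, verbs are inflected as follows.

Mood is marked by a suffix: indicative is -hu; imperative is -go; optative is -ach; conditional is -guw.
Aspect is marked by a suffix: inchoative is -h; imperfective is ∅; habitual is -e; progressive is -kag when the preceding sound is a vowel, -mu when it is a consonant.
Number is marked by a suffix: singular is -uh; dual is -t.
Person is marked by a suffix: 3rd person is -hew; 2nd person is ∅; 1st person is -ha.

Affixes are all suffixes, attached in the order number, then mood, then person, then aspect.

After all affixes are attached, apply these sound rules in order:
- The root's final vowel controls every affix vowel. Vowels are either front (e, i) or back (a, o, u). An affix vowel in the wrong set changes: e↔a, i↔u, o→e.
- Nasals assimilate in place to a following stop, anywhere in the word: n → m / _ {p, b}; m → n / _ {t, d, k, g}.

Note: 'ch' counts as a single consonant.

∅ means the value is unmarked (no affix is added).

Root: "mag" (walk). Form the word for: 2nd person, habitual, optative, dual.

Attach number dual -t → magt.
Attach mood optative -ach → magtach.
person = 2nd person: zero marking, form stays magtach.
Attach aspect habitual -e → magtache.
Apply vowel harmony: magtache → magtacha.
Nasal assimilation: no change.

magtacha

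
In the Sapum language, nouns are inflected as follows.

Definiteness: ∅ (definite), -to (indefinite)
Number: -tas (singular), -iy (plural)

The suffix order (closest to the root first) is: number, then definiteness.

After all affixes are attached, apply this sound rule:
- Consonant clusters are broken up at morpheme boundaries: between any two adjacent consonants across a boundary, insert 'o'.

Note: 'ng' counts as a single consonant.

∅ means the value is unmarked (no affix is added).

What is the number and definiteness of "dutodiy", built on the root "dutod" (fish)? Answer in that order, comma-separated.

Segment: dutod-iy.
number: -iy → plural.
definiteness: ∅ → definite.

plural, definite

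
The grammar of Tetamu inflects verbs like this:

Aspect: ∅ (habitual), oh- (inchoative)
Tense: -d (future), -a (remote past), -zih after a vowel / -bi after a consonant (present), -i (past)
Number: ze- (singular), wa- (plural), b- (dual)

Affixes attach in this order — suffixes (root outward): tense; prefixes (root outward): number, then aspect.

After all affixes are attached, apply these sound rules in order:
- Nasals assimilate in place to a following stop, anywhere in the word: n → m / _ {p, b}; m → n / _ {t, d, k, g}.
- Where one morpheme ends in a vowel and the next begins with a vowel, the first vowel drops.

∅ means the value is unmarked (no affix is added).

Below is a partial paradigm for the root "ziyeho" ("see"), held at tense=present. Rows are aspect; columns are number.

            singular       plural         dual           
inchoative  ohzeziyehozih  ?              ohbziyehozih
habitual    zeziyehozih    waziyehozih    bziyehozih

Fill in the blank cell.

Attach number plural wa- → waziyeho.
Attach aspect inchoative oh- → ohwaziyeho.
Attach tense present -zih (after vowel 'o') → ohwaziyehozih.
Nasal assimilation: no change.
Vowel deletion: no change.

ohwaziyehozih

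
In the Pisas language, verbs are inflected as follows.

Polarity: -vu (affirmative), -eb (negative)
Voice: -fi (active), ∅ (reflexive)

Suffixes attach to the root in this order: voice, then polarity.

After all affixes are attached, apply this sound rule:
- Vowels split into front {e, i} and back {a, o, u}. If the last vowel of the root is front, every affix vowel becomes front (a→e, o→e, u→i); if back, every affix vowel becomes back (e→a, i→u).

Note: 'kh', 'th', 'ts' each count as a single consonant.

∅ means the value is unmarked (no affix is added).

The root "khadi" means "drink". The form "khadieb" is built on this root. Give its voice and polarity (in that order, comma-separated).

reflexive, negative

Segment: khadi-eb.
voice: ∅ → reflexive.
polarity: -eb → negative.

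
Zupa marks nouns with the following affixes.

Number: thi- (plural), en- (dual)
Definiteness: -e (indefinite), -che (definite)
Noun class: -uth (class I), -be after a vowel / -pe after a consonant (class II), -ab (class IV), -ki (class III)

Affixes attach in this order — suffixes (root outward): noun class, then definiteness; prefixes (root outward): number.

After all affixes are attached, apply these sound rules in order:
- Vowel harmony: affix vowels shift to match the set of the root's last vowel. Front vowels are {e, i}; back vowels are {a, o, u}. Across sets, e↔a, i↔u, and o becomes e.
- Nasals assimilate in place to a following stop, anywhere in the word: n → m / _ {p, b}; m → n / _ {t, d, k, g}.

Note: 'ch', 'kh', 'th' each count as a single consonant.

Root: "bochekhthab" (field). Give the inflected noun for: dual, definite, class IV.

ambochekhthababcha

Attach noun class class IV -ab → bochekhthabab.
Attach definiteness definite -che → bochekhthababche.
Attach number dual en- → enbochekhthababche.
Apply vowel harmony: enbochekhthababche → anbochekhthababcha.
Apply nasal assimilation: anbochekhthababcha → ambochekhthababcha.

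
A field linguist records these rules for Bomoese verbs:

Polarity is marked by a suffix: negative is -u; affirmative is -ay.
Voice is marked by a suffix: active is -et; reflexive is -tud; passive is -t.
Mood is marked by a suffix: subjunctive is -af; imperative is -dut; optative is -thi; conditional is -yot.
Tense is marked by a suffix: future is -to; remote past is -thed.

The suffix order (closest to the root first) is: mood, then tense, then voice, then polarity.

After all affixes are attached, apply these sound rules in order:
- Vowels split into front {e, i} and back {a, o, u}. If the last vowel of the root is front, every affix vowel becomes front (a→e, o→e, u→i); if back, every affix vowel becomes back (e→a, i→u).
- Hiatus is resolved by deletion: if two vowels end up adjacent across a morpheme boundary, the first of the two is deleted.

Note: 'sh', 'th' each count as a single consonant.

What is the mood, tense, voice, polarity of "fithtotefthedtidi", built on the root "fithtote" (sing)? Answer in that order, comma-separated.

subjunctive, remote past, reflexive, negative

Segment: fithtote-af-thed-tud-u.
mood: -af → subjunctive.
tense: -thed → remote past.
voice: -tud → reflexive.
polarity: -u → negative.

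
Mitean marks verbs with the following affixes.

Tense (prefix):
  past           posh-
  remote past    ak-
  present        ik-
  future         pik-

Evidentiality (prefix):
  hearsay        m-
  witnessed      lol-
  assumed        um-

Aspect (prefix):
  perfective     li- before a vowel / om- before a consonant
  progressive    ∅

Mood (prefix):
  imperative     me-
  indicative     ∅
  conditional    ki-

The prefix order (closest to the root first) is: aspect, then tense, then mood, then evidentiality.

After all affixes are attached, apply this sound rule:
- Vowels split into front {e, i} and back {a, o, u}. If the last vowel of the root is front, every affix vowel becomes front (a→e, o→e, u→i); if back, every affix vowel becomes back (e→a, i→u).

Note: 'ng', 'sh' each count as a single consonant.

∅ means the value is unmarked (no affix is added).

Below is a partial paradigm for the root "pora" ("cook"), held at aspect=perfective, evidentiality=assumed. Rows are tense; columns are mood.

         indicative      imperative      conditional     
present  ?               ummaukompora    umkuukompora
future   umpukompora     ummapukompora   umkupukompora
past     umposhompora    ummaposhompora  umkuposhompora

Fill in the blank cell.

Attach aspect perfective om- (before consonant 'p') → ompora.
Attach tense present ik- → ikompora.
mood = indicative: zero marking, form stays ikompora.
Attach evidentiality assumed um- → umikompora.
Apply vowel harmony: umikompora → umukompora.

umukompora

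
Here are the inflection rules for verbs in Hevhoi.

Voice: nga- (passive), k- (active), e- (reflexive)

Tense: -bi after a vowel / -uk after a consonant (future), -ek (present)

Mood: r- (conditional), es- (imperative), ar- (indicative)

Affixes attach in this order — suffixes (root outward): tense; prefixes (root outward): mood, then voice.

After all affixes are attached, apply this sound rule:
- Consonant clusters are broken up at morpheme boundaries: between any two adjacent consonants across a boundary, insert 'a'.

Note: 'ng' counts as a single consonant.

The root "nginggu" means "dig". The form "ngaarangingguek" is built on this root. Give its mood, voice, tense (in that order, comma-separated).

indicative, passive, present

Segment: nga-ar-nginggu-ek.
mood: ar- → indicative.
voice: nga- → passive.
tense: -ek → present.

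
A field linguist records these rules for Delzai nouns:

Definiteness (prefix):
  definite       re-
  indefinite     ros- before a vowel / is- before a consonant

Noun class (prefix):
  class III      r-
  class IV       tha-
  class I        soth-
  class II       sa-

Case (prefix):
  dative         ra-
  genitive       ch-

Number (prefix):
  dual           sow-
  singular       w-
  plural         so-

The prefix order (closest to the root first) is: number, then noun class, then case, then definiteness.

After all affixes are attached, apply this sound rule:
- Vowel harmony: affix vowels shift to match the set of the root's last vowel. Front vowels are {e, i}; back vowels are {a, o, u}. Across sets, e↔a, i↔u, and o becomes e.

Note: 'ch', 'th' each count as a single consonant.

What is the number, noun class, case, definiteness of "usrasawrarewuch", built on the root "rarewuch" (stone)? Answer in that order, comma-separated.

singular, class II, dative, indefinite

Segment: is-ra-sa-w-rarewuch.
number: w- → singular.
noun class: sa- → class II.
case: ra- → dative.
definiteness: ros/is- → indefinite.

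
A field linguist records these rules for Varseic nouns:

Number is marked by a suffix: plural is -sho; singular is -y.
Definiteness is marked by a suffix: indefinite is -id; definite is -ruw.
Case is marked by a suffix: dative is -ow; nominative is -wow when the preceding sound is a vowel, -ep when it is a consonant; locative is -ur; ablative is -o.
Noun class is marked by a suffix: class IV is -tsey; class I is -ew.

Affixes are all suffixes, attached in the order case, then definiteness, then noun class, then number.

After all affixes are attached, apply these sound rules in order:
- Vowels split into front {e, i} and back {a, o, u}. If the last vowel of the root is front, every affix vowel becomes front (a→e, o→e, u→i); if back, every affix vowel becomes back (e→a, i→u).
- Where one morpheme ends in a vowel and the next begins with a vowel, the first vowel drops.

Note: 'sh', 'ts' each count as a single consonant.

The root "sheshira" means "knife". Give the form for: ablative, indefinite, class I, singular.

Attach case ablative -o → sheshirao.
Attach definiteness indefinite -id → sheshiraoid.
Attach noun class class I -ew → sheshiraoidew.
Attach number singular -y → sheshiraoidewy.
Apply vowel harmony: sheshiraoidewy → sheshiraoudawy.
Apply vowel deletion: sheshiraoudawy → sheshirudawy.

sheshirudawy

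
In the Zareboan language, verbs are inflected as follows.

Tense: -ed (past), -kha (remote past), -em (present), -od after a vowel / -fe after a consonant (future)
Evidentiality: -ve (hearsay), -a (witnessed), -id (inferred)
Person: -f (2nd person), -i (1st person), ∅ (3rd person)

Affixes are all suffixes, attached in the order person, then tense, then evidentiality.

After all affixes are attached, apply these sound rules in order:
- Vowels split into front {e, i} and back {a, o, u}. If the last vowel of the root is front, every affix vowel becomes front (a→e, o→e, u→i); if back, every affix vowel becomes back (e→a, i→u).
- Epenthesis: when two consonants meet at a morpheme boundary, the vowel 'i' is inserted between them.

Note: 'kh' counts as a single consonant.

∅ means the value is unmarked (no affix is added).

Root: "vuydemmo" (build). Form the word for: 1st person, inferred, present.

vuydemmouamud

Attach person 1st person -i → vuydemmoi.
Attach tense present -em → vuydemmoiem.
Attach evidentiality inferred -id → vuydemmoiemid.
Apply vowel harmony: vuydemmoiemid → vuydemmouamud.
Epenthesis: no change.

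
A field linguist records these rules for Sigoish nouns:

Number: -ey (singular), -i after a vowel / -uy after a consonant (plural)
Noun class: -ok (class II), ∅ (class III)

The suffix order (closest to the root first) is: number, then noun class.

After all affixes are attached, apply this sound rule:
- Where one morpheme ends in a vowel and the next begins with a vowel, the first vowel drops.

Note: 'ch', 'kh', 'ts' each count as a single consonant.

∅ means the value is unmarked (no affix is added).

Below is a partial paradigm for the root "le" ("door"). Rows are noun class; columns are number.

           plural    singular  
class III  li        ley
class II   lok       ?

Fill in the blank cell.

Attach number singular -ey → leey.
Attach noun class class II -ok → leeyok.
Apply vowel deletion: leeyok → leyok.

leyok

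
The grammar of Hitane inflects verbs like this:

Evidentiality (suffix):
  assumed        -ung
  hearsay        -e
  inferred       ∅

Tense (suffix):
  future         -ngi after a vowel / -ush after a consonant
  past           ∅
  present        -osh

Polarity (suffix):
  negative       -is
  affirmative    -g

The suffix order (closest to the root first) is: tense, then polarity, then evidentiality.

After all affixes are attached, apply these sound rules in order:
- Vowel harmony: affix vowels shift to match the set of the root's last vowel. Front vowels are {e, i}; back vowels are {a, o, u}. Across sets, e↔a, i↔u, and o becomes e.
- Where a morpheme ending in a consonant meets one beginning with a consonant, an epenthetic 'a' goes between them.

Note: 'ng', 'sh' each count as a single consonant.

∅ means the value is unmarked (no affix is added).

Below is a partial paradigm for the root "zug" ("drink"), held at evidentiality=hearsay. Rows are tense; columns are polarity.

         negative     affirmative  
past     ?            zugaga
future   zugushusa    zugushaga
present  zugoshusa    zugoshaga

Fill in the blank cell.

tense = past: zero marking, form stays zug.
Attach polarity negative -is → zugis.
Attach evidentiality hearsay -e → zugise.
Apply vowel harmony: zugise → zugusa.
Epenthesis: no change.

zugusa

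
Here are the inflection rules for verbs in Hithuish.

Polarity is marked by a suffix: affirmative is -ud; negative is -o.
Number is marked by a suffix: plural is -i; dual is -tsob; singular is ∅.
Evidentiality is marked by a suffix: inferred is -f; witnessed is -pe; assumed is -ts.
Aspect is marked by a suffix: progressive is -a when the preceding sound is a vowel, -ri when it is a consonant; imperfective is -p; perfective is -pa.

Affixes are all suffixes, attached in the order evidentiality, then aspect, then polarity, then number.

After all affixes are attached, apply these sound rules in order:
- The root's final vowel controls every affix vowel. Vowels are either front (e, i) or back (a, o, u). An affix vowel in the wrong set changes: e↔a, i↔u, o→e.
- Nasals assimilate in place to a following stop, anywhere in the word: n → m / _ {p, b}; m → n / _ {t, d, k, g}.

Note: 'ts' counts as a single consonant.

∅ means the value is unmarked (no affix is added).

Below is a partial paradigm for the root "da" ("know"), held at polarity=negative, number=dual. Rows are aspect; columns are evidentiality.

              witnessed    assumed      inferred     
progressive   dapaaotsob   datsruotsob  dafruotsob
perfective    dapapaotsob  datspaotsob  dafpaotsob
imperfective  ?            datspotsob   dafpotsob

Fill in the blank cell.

Attach evidentiality witnessed -pe → dape.
Attach aspect imperfective -p → dapep.
Attach polarity negative -o → dapepo.
Attach number dual -tsob → dapepotsob.
Apply vowel harmony: dapepotsob → dapapotsob.
Nasal assimilation: no change.

dapapotsob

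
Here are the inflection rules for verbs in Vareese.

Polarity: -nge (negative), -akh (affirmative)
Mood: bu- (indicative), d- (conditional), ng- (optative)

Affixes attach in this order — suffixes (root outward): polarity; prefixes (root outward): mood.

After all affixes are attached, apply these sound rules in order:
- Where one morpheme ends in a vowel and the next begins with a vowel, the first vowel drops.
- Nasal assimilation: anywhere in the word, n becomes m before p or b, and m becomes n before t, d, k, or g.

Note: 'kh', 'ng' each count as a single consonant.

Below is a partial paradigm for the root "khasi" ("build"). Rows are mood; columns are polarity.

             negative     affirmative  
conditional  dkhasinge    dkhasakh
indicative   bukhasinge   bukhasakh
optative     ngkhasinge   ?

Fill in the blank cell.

ngkhasakh

Attach mood optative ng- → ngkhasi.
Attach polarity affirmative -akh → ngkhasiakh.
Apply vowel deletion: ngkhasiakh → ngkhasakh.
Nasal assimilation: no change.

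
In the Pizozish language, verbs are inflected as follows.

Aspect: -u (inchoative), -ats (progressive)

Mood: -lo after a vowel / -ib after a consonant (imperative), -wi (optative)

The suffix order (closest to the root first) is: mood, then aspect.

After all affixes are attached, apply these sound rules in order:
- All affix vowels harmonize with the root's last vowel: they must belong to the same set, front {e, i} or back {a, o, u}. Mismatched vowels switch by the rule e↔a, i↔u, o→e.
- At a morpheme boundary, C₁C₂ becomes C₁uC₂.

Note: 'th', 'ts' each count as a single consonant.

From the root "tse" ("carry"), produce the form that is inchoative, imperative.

tselei

Attach mood imperative -lo (after vowel 'e') → tselo.
Attach aspect inchoative -u → tselou.
Apply vowel harmony: tselou → tselei.
Epenthesis: no change.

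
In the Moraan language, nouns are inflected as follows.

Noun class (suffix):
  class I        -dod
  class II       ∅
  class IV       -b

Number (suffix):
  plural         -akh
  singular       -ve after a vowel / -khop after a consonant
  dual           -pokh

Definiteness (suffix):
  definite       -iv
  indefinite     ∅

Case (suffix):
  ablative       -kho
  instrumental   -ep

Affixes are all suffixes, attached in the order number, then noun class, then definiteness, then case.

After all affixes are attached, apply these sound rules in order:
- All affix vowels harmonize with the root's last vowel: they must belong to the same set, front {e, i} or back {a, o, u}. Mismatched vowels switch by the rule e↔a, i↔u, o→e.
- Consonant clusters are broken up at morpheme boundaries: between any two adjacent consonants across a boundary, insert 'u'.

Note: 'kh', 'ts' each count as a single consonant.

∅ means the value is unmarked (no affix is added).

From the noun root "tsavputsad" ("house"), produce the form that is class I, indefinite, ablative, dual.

tsavputsadupokhudodukho

Attach number dual -pokh → tsavputsadpokh.
Attach noun class class I -dod → tsavputsadpokhdod.
definiteness = indefinite: zero marking, form stays tsavputsadpokhdod.
Attach case ablative -kho → tsavputsadpokhdodkho.
Vowel harmony: no change.
Apply epenthesis: tsavputsadpokhdodkho → tsavputsadupokhudodukho.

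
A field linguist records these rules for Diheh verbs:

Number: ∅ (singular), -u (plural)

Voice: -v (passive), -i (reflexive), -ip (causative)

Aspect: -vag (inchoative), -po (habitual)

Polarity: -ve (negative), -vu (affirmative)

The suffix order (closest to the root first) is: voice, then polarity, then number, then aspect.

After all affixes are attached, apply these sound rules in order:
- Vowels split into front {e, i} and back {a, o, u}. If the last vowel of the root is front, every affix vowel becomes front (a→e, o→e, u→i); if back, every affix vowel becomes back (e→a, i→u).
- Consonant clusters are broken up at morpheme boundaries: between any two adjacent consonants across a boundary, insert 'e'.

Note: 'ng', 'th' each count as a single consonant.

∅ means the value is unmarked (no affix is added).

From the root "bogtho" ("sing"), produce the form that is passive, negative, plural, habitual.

Attach voice passive -v → bogthov.
Attach polarity negative -ve → bogthovve.
Attach number plural -u → bogthovveu.
Attach aspect habitual -po → bogthovveupo.
Apply vowel harmony: bogthovveupo → bogthovvaupo.
Apply epenthesis: bogthovvaupo → bogthovevaupo.

bogthovevaupo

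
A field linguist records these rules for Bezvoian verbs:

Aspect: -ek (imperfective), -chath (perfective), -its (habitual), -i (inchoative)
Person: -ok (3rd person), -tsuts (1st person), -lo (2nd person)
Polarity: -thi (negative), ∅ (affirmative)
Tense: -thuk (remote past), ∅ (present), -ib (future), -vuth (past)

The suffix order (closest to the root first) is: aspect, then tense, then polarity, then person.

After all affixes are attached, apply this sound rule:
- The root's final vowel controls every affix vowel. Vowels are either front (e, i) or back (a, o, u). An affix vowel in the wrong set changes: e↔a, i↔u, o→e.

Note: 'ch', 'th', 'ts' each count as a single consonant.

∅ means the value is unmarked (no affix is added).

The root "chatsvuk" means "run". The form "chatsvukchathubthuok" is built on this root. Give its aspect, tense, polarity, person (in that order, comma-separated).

Segment: chatsvuk-chath-ib-thi-ok.
aspect: -chath → perfective.
tense: -ib → future.
polarity: -thi → negative.
person: -ok → 3rd person.

perfective, future, negative, 3rd person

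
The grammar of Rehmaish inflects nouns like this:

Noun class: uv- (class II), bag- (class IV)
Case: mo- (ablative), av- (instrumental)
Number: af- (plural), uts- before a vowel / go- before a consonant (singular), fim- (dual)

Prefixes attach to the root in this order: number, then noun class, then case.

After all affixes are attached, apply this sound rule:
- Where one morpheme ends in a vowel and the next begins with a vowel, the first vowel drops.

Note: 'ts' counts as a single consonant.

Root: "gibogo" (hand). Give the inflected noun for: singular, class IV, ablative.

mobaggogibogo

Attach number singular go- (before consonant 'g') → gogibogo.
Attach noun class class IV bag- → baggogibogo.
Attach case ablative mo- → mobaggogibogo.
Vowel deletion: no change.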